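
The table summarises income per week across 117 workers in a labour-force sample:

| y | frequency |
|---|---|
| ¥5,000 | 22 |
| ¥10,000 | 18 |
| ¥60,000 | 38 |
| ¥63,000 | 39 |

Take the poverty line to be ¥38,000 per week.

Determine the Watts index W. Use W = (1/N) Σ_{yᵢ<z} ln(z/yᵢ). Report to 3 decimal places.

0.587

Below z: 22×¥5,000, 18×¥10,000 (q = 40 of N = 117).
ln(z/y) terms: ln(38000/5000) = 2.0281 (×22); ln(38000/10000) = 1.3350 (×18).
W = 68.649281 / 117 = 0.587.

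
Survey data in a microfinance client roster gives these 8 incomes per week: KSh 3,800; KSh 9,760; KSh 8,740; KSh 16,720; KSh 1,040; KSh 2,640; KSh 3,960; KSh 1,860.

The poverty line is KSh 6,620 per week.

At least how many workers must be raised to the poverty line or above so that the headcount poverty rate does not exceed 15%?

5 of the 8 workers are poor, so H = 5/8 = 0.625.
A headcount ratio of at most 15% allows at most ⌊0.15 × 8⌋ = 1 poor workers.
So at least 5 − 1 = 4 must be lifted.

4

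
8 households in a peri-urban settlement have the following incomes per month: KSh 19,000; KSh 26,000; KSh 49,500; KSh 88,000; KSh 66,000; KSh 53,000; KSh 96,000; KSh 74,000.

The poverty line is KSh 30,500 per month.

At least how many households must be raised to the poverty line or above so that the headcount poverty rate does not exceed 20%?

1

2 of the 8 households are poor, so H = 2/8 = 0.250.
A headcount ratio of at most 20% allows at most ⌊0.20 × 8⌋ = 1 poor households.
So at least 2 − 1 = 1 must be lifted.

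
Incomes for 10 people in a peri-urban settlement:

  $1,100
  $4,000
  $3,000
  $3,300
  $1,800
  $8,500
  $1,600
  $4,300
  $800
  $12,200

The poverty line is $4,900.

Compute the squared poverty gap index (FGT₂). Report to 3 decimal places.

Incomes under z: $800, $1,100, $1,600, $1,800, $3,000, $3,300, $4,000, $4,300 (q = 8 of N = 10).
Gap ratios (z−y)/z: (4900−800)/4900 = 0.8367; (4900−1100)/4900 = 0.7755; (4900−1600)/4900 = 0.6735; (4900−1800)/4900 = 0.6327; (4900−3000)/4900 = 0.3878; (4900−3300)/4900 = 0.3265; (4900−4000)/4900 = 0.1837; (4900−4300)/4900 = 0.1224.
Squared: 0.7001; 0.6014; 0.4536; 0.4002; 0.1504; 0.1066; 0.0337; 0.0150.
Sum = 2.461058; P₂ = 2.461058 / 10 = 0.246.

0.246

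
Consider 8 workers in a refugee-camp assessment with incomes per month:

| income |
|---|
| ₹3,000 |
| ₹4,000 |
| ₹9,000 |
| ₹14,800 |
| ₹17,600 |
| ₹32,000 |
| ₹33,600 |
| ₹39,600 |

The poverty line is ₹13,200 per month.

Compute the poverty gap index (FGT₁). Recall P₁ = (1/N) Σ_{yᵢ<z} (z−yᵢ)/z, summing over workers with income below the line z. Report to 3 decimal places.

0.223

Below z: ₹3,000, ₹4,000, ₹9,000 (q = 3 of N = 8).
Gap ratios (z−y)/z: (13200−3000)/13200 = 0.7727; (13200−4000)/13200 = 0.6970; (13200−9000)/13200 = 0.3182.
Σ = 1.787879. Dividing by the full population N = 8 gives P₁ = 0.223.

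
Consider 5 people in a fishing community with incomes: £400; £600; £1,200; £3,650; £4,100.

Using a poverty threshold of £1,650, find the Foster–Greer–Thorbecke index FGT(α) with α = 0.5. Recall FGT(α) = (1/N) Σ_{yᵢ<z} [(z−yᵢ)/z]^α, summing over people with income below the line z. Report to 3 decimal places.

0.438

Incomes under z: £400, £600, £1,200 (q = 3 of N = 5).
Gap ratios (z−y)/z: (1650−400)/1650 = 0.7576; (1650−600)/1650 = 0.6364; (1650−1200)/1650 = 0.2727.
Raised to α = 0.5: 0.87039; 0.79772; 0.52223.
Sum = 2.190345; FGT(0.5) = 2.190345 / 5 = 0.438.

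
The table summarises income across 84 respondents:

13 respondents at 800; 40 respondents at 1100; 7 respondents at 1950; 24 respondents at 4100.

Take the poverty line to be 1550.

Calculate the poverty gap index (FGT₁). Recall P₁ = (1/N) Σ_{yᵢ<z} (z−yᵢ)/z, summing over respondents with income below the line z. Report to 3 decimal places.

Below z: 13×800, 40×1100 (q = 53 of N = 84).
Gap ratios (z−y)/z: (1550−800)/1550 = 0.4839 (×13); (1550−1100)/1550 = 0.2903 (×40).
Sum of shortfalls = 17.903226; P₁ averages over all N: 17.903226 / 84 = 0.213.

0.213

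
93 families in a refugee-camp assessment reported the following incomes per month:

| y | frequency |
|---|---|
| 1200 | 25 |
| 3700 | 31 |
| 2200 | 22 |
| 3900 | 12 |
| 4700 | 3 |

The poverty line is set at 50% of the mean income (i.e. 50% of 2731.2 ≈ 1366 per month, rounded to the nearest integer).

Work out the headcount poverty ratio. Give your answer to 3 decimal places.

25 of the 93 families have income below 1366.
H = 25/93 = 0.269.

0.269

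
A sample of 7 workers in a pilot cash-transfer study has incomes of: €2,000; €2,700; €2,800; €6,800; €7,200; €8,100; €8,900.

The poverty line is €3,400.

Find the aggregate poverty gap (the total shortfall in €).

Incomes under z: €2,000, €2,700, €2,800 (q = 3 of N = 7).
Individual gaps: 3400−2000 = 1400; 3400−2700 = 700; 3400−2800 = 600.
Aggregate gap = €2,700.

€2,700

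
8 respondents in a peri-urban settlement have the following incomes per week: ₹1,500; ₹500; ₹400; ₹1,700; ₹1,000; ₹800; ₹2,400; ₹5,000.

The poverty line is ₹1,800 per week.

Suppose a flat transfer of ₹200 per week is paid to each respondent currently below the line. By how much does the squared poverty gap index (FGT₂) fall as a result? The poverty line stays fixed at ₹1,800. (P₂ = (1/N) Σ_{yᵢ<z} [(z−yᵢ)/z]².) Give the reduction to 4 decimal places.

0.0667

Before: below the line — ₹400, ₹500, ₹800, ₹1,000, ₹1,500, ₹1,700; squared poverty gap index (FGT₂) = 0.207948.
After the ₹200 transfer: below the line — ₹600, ₹700, ₹1,000, ₹1,200, ₹1,700; squared poverty gap index (FGT₂) = 0.141204.
Reduction = 0.207948 − 0.141204 = 0.0667.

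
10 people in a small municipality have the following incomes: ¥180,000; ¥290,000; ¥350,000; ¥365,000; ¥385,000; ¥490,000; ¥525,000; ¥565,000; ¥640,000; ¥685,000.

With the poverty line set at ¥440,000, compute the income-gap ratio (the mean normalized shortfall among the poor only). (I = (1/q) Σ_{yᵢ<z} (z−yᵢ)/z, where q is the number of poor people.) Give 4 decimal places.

Incomes under z: ¥180,000, ¥290,000, ¥350,000, ¥365,000, ¥385,000 (q = 5 of N = 10).
Shortfall ratios (z−y)/z: 0.5909, 0.3409, 0.2045, 0.1705, 0.1250; sum = 1.431818.
I averages over the q = 5 poor units only: 1.431818 / 5 = 0.2864.

0.2864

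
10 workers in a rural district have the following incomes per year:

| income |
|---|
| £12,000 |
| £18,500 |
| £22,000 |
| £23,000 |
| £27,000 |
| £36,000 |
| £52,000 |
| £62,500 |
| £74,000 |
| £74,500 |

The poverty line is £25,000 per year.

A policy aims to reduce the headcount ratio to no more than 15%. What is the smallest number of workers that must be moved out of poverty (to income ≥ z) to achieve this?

3

Currently q = 4 of N = 10 are below the line (H = 0.400).
A headcount ratio of at most 15% allows at most ⌊0.15 × 10⌋ = 1 poor workers.
So at least 4 − 1 = 3 must be lifted.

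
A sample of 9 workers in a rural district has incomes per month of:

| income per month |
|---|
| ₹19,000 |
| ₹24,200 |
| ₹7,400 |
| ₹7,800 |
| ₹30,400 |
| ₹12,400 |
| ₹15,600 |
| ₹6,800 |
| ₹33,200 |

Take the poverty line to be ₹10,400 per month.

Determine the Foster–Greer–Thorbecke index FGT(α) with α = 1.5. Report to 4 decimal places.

0.0537

Below z: ₹6,800, ₹7,400, ₹7,800 (q = 3 of N = 9).
Shortfall ratios: (10400−6800)/10400 = 0.3462; (10400−7400)/10400 = 0.2885; (10400−7800)/10400 = 0.2500.
Raised to α = 1.5: 0.20366; 0.15493; 0.12500.
Sum = 0.483588; FGT(1.5) = 0.483588 / 9 = 0.0537.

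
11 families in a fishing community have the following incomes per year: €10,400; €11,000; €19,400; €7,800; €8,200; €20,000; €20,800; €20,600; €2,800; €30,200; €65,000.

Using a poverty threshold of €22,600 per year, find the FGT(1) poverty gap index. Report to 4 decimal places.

0.3315

Below z: €2,800, €7,800, €8,200, €10,400, €11,000, €19,400, €20,000, €20,600, €20,800 (q = 9 of N = 11).
Relative gaps: (22600−2800)/22600 = 0.8761; (22600−7800)/22600 = 0.6549; (22600−8200)/22600 = 0.6372; (22600−10400)/22600 = 0.5398; (22600−11000)/22600 = 0.5133; (22600−19400)/22600 = 0.1416; (22600−20000)/22600 = 0.1150; (22600−20600)/22600 = 0.0885; (22600−20800)/22600 = 0.0796.
Σ = 3.646018. Dividing by the full population N = 11 gives P₁ = 0.3315.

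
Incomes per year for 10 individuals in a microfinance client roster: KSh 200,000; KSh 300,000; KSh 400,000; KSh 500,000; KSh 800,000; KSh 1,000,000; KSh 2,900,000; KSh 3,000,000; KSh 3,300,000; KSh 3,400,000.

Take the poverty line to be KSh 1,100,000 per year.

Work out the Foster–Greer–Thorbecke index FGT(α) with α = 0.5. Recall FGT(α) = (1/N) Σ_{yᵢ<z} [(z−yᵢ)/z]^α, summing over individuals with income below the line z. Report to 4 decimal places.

Below the line: KSh 200,000, KSh 300,000, KSh 400,000, KSh 500,000, KSh 800,000, KSh 1,000,000 (q = 6 of N = 10).
Gap ratios (z−y)/z: (1100000−200000)/1100000 = 0.8182; (1100000−300000)/1100000 = 0.7273; (1100000−400000)/1100000 = 0.6364; (1100000−500000)/1100000 = 0.5455; (1100000−800000)/1100000 = 0.2727; (1100000−1000000)/1100000 = 0.0909.
Raised to α = 0.5: 0.90453; 0.85280; 0.79772; 0.73855; 0.52223; 0.30151.
Sum = 4.117354; FGT(0.5) = 4.117354 / 10 = 0.4117.

0.4117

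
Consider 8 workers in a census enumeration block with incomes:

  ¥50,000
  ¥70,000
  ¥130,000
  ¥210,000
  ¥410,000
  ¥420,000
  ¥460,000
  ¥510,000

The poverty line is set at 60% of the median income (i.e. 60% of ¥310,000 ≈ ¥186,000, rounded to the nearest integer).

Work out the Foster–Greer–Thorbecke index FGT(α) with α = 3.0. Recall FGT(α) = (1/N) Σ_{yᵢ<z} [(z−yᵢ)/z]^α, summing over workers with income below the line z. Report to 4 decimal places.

0.0826

Below z: ¥50,000, ¥70,000, ¥130,000 (q = 3 of N = 8).
Normalized shortfalls: (186000−50000)/186000 = 0.7312; (186000−70000)/186000 = 0.6237; (186000−130000)/186000 = 0.3011.
Raised to α = 3.0: 0.39091; 0.24257; 0.02729.
Sum = 0.660771; FGT(3.0) = 0.660771 / 8 = 0.0826.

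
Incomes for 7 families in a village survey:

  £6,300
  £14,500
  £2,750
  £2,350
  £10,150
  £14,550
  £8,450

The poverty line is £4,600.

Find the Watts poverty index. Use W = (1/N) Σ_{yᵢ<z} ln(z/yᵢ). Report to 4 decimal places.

Incomes under z: £2,350, £2,750 (q = 2 of N = 7).
ln(z/y) terms: ln(4600/2350) = 0.6716; ln(4600/2750) = 0.5145.
W = 1.186096 / 7 = 0.1694.

0.1694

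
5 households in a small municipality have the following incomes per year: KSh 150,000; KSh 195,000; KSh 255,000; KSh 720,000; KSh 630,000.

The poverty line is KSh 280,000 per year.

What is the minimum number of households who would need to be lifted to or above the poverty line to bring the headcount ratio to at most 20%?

Currently q = 3 of N = 5 are below the line (H = 0.600).
A headcount ratio of at most 20% allows at most ⌊0.20 × 5⌋ = 1 poor households.
So at least 3 − 1 = 2 must be lifted.

2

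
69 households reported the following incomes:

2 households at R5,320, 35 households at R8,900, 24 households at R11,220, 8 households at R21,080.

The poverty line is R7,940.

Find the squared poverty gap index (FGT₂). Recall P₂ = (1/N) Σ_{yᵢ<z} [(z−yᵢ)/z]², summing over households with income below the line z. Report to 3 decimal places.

Poor units: 2×R5,320 (q = 2 of N = 69).
Gap ratios (z−y)/z: (7940−5320)/7940 = 0.3300 (×2).
Squared: 0.1089 (×2).
Sum = 0.217767; P₂ = 0.217767 / 69 = 0.003.

0.003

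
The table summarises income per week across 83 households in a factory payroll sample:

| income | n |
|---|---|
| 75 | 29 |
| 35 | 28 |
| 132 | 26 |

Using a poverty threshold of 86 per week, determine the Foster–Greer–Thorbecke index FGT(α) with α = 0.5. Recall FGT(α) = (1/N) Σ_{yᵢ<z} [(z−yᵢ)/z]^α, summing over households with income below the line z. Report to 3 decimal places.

0.385

Poor units: 28×35, 29×75 (q = 57 of N = 83).
Shortfall ratios: (86−35)/86 = 0.5930 (×28); (86−75)/86 = 0.1279 (×29).
Raised to α = 0.5: 0.77008 (×28); 0.35764 (×29).
Sum = 31.933826; FGT(0.5) = 31.933826 / 83 = 0.385.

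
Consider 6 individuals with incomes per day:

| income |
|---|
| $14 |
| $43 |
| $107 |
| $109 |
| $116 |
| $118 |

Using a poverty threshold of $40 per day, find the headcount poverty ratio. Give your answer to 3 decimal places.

1 of the 6 individuals have income below $40.
H = 1/6 = 0.167.

0.167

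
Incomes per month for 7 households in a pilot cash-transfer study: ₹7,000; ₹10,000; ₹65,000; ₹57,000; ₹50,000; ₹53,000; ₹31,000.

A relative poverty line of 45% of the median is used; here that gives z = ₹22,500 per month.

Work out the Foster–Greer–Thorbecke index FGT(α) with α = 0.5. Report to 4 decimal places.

Below z: ₹7,000, ₹10,000 (q = 2 of N = 7).
Gap ratios (z−y)/z: (22500−7000)/22500 = 0.6889; (22500−10000)/22500 = 0.5556.
Raised to α = 0.5: 0.82999; 0.74536.
Sum = 1.575349; FGT(0.5) = 1.575349 / 7 = 0.2250.

0.2250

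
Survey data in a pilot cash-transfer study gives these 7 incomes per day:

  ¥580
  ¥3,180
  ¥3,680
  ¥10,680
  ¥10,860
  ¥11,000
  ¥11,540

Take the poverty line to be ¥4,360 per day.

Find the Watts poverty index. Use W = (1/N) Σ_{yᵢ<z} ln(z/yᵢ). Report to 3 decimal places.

Below z: ¥580, ¥3,180, ¥3,680 (q = 3 of N = 7).
Log shortfalls: ln(4360/580) = 2.0172; ln(4360/3180) = 0.3156; ln(4360/3680) = 0.1696.
W = 2.502349 / 7 = 0.357.

0.357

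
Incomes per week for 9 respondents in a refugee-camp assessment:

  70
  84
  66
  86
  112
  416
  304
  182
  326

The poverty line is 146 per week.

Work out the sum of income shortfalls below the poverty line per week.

Poor units: 66, 70, 84, 86, 112 (q = 5 of N = 9).
Individual gaps: 146−66 = 80; 146−70 = 76; 146−84 = 62; 146−86 = 60; 146−112 = 34.
Aggregate gap = 312.

312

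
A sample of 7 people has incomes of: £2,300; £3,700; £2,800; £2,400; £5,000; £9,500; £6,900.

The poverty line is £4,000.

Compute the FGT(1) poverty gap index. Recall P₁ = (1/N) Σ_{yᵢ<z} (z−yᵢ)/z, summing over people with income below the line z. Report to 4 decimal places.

Below the line: £2,300, £2,400, £2,800, £3,700 (q = 4 of N = 7).
Relative gaps: (4000−2300)/4000 = 0.4250; (4000−2400)/4000 = 0.4000; (4000−2800)/4000 = 0.3000; (4000−3700)/4000 = 0.0750.
Σ = 1.200000. Dividing by the full population N = 7 gives P₁ = 0.1714.

0.1714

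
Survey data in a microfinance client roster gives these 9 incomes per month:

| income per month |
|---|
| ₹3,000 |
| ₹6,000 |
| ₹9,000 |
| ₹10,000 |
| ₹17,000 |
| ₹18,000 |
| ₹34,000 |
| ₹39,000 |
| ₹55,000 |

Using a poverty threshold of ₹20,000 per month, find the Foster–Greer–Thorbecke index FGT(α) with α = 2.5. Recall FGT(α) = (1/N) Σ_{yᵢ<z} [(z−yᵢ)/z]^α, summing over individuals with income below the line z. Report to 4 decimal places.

Below the line: ₹3,000, ₹6,000, ₹9,000, ₹10,000, ₹17,000, ₹18,000 (q = 6 of N = 9).
Gap ratios (z−y)/z: (20000−3000)/20000 = 0.8500; (20000−6000)/20000 = 0.7000; (20000−9000)/20000 = 0.5500; (20000−10000)/20000 = 0.5000; (20000−17000)/20000 = 0.1500; (20000−18000)/20000 = 0.1000.
Raised to α = 2.5: 0.66611; 0.40996; 0.22434; 0.17678; 0.00871; 0.00316.
Sum = 1.489069; FGT(2.5) = 1.489069 / 9 = 0.1655.

0.1655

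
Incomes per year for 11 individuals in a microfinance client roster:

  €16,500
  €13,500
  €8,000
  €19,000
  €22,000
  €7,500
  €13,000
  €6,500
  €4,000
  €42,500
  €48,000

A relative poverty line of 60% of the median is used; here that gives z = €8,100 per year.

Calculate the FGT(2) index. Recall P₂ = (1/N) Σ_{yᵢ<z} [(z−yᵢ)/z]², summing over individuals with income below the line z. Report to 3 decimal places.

0.027

Poor units: €4,000, €6,500, €7,500, €8,000 (q = 4 of N = 11).
Normalized shortfalls: (8100−4000)/8100 = 0.5062; (8100−6500)/8100 = 0.1975; (8100−7500)/8100 = 0.0741; (8100−8000)/8100 = 0.0123.
Squared: 0.2562; 0.0390; 0.0055; 0.0002.
Sum = 0.300869; P₂ = 0.300869 / 11 = 0.027.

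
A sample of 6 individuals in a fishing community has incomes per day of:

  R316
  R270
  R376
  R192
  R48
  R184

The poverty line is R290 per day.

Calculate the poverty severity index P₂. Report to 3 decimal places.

0.158

Poor units: R48, R184, R192, R270 (q = 4 of N = 6).
Gap ratios (z−y)/z: (290−48)/290 = 0.8345; (290−184)/290 = 0.3655; (290−192)/290 = 0.3379; (290−270)/290 = 0.0690.
Squared: 0.6964; 0.1336; 0.1142; 0.0048.
Sum = 0.948918; P₂ = 0.948918 / 6 = 0.158.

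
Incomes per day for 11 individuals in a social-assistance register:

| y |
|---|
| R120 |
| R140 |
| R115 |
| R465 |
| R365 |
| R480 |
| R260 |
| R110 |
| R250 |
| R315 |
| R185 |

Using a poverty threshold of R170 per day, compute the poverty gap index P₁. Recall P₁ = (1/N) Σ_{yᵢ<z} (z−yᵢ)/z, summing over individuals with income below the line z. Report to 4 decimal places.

Poor units: R110, R115, R120, R140 (q = 4 of N = 11).
Relative gaps: (170−110)/170 = 0.3529; (170−115)/170 = 0.3235; (170−120)/170 = 0.2941; (170−140)/170 = 0.1765.
Sum of shortfalls = 1.147059; P₁ averages over all N: 1.147059 / 11 = 0.1043.

0.1043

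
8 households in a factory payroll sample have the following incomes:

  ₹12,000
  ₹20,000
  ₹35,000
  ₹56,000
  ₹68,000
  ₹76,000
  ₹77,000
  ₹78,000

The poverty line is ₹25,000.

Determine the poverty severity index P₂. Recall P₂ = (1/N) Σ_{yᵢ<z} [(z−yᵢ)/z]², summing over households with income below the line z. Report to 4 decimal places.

0.0388

Below z: ₹12,000, ₹20,000 (q = 2 of N = 8).
Relative gaps: (25000−12000)/25000 = 0.5200; (25000−20000)/25000 = 0.2000.
Squared: 0.2704; 0.0400.
Sum = 0.310400; P₂ = 0.310400 / 8 = 0.0388.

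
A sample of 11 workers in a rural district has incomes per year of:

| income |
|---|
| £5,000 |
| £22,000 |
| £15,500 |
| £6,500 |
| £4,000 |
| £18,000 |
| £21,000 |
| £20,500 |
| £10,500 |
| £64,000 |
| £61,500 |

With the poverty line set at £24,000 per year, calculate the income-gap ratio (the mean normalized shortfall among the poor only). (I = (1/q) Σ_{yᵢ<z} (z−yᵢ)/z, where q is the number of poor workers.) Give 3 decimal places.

0.431

Poor units: £4,000, £5,000, £6,500, £10,500, £15,500, £18,000, £20,500, £21,000, £22,000 (q = 9 of N = 11).
Relative gaps: 0.8333, 0.7917, 0.7292, 0.5625, 0.3542, 0.2500, 0.1458, 0.1250, 0.0833; sum = 3.875000.
I averages over the q = 9 poor units only: 3.875000 / 9 = 0.431.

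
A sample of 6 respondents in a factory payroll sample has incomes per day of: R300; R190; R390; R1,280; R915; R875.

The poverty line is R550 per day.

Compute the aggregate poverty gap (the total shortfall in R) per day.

R770

Below the line: R190, R300, R390 (q = 3 of N = 6).
Individual gaps: 550−190 = 360; 550−300 = 250; 550−390 = 160.
Aggregate gap = R770.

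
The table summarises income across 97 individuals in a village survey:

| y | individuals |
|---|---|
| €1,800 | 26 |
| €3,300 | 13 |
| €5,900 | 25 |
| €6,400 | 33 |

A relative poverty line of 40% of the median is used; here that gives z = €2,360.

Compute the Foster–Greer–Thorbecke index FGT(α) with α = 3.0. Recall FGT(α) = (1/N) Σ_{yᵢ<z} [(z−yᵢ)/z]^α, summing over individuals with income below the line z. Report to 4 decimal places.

Below z: 26×€1,800 (q = 26 of N = 97).
Gap ratios (z−y)/z: (2360−1800)/2360 = 0.2373 (×26).
Raised to α = 3.0: 0.01336 (×26).
Sum = 0.347377; FGT(3.0) = 0.347377 / 97 = 0.0036.

0.0036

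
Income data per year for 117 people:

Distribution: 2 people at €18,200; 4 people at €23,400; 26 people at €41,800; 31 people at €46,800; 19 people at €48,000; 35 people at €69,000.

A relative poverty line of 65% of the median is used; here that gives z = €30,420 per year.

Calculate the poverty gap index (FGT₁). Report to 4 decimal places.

0.0148

Below the line: 2×€18,200, 4×€23,400 (q = 6 of N = 117).
Normalized shortfalls: (30420−18200)/30420 = 0.4017 (×2); (30420−23400)/30420 = 0.2308 (×4).
Σ = 1.726496. Dividing by the full population N = 117 gives P₁ = 0.0148.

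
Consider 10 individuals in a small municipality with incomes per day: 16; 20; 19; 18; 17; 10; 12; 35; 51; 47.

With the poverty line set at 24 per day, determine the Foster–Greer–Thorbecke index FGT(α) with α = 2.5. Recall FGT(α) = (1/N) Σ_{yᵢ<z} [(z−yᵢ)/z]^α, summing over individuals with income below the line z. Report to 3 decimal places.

0.061

Poor units: 10, 12, 16, 17, 18, 19, 20 (q = 7 of N = 10).
Shortfall ratios: (24−10)/24 = 0.5833; (24−12)/24 = 0.5000; (24−16)/24 = 0.3333; (24−17)/24 = 0.2917; (24−18)/24 = 0.2500; (24−19)/24 = 0.2083; (24−20)/24 = 0.1667.
Raised to α = 2.5: 0.25989; 0.17678; 0.06415; 0.04594; 0.03125; 0.01981; 0.01134.
Sum = 0.609162; FGT(2.5) = 0.609162 / 10 = 0.061.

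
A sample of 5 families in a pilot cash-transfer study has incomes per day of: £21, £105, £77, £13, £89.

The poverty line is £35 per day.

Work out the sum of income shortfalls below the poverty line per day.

£36

Below the line: £13, £21 (q = 2 of N = 5).
Individual gaps: 35−13 = 22; 35−21 = 14.
Aggregate gap = £36.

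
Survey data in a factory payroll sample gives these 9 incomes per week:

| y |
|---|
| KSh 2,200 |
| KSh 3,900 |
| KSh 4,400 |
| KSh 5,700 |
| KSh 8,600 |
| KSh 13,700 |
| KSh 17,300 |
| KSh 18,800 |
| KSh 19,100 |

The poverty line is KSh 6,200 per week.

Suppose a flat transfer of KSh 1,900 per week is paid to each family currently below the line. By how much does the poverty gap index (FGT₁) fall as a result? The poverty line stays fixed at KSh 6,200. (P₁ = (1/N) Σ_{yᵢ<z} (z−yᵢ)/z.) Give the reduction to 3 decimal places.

0.109

Before: below the line — KSh 2,200, KSh 3,900, KSh 4,400, KSh 5,700; poverty gap index (FGT₁) = 0.15412.
After the KSh 1,900 transfer: below the line — KSh 4,100, KSh 5,800; poverty gap index (FGT₁) = 0.04480.
Reduction = 0.15412 − 0.04480 = 0.109.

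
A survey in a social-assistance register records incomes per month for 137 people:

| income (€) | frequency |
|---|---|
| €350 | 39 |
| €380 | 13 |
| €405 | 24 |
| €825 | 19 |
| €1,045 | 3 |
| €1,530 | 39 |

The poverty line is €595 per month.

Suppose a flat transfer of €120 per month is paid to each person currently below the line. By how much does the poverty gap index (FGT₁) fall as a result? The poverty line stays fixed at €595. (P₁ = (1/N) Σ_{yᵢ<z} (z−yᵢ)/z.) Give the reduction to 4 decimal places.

Before: below the line — 39×€350, 13×€380, 24×€405; poverty gap index (FGT₁) = 0.207446.
After the €120 transfer: below the line — 39×€470, 13×€500, 24×€525; poverty gap index (FGT₁) = 0.095565.
Reduction = 0.207446 − 0.095565 = 0.1119.

0.1119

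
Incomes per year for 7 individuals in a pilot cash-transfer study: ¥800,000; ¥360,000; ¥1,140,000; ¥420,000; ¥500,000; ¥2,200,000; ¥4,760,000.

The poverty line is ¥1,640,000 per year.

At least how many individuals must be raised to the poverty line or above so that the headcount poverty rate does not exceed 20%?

4

Currently q = 5 of N = 7 are below the line (H = 0.714).
A headcount ratio of at most 20% allows at most ⌊0.20 × 7⌋ = 1 poor individuals.
So at least 5 − 1 = 4 must be lifted.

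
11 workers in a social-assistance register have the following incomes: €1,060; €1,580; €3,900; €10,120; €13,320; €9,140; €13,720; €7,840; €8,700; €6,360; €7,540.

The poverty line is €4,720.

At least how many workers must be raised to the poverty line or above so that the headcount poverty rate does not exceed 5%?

3 of the 11 workers are poor, so H = 3/11 = 0.273.
A headcount ratio of at most 5% allows at most ⌊0.05 × 11⌋ = 0 poor workers.
So at least 3 − 0 = 3 must be lifted.

3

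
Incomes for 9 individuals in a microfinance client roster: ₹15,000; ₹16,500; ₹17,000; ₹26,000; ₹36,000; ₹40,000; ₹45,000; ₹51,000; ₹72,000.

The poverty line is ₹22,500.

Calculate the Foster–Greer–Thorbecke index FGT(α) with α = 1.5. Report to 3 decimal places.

0.050

Poor units: ₹15,000, ₹16,500, ₹17,000 (q = 3 of N = 9).
Shortfall ratios: (22500−15000)/22500 = 0.3333; (22500−16500)/22500 = 0.2667; (22500−17000)/22500 = 0.2444.
Raised to α = 1.5: 0.19245; 0.13771; 0.12086.
Sum = 0.451013; FGT(1.5) = 0.451013 / 9 = 0.050.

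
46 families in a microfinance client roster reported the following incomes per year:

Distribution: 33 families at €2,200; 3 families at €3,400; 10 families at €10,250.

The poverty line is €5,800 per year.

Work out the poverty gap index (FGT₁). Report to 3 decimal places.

0.472

Below the line: 33×€2,200, 3×€3,400 (q = 36 of N = 46).
Normalized shortfalls: (5800−2200)/5800 = 0.6207 (×33); (5800−3400)/5800 = 0.4138 (×3).
Σ = 21.724138. Dividing by the full population N = 46 gives P₁ = 0.472.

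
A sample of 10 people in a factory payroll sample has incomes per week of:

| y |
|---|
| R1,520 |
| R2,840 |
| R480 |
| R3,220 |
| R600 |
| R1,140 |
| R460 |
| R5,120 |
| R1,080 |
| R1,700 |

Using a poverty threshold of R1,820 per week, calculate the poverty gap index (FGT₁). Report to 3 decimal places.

0.316

Below the line: R460, R480, R600, R1,080, R1,140, R1,520, R1,700 (q = 7 of N = 10).
Relative gaps: (1820−460)/1820 = 0.7473; (1820−480)/1820 = 0.7363; (1820−600)/1820 = 0.6703; (1820−1080)/1820 = 0.4066; (1820−1140)/1820 = 0.3736; (1820−1520)/1820 = 0.1648; (1820−1700)/1820 = 0.0659.
Σ = 3.164835. Dividing by the full population N = 10 gives P₁ = 0.316.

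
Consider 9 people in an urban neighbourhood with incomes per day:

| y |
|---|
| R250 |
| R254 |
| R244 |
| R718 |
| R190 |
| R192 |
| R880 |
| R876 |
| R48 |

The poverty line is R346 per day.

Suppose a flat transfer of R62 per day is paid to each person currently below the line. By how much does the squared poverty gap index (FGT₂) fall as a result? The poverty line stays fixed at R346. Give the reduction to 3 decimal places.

0.082

Before: below the line — R48, R190, R192, R244, R250, R254; squared poverty gap index (FGT₂) = 0.15308.
After the R62 transfer: below the line — R110, R252, R254, R306, R312, R316; squared poverty gap index (FGT₂) = 0.07114.
Reduction = 0.15308 − 0.07114 = 0.082.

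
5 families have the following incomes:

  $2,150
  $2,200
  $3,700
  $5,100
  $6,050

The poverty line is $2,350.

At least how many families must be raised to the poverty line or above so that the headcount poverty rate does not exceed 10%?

Currently q = 2 of N = 5 are below the line (H = 0.400).
A headcount ratio of at most 10% allows at most ⌊0.10 × 5⌋ = 0 poor families.
So at least 2 − 0 = 2 must be lifted.

2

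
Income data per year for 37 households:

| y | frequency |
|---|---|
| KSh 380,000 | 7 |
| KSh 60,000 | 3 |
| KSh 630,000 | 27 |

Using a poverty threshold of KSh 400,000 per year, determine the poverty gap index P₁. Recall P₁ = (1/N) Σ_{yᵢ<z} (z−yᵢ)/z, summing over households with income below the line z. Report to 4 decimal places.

Poor units: 3×KSh 60,000, 7×KSh 380,000 (q = 10 of N = 37).
Relative gaps: (400000−60000)/400000 = 0.8500 (×3); (400000−380000)/400000 = 0.0500 (×7).
Σ = 2.900000. Dividing by the full population N = 37 gives P₁ = 0.0784.

0.0784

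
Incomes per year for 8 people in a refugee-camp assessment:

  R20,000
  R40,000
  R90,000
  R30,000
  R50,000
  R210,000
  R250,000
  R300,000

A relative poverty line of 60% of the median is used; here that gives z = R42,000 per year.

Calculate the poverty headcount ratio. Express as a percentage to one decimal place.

37.5%

3 of the 8 people have income below R42,000.
H = 3/8 = 37.5%.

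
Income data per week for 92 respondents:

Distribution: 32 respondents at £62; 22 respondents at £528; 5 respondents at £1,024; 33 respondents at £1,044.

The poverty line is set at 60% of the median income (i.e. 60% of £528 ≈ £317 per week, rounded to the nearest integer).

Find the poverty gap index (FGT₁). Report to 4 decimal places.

Incomes under z: 32×£62 (q = 32 of N = 92).
Relative gaps: (317−62)/317 = 0.8044 (×32).
Σ = 25.741325. Dividing by the full population N = 92 gives P₁ = 0.2798.

0.2798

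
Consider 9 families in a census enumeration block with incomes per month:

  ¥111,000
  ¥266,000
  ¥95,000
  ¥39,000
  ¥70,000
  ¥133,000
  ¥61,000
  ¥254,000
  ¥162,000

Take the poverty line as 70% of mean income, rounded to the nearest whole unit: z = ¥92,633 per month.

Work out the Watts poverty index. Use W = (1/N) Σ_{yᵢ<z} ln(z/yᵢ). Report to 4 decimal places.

0.1737

Below the line: ¥39,000, ¥61,000, ¥70,000 (q = 3 of N = 9).
ln(z/y) terms: ln(92633/39000) = 0.8651; ln(92633/61000) = 0.4178; ln(92633/70000) = 0.2802.
W = 1.563006 / 9 = 0.1737.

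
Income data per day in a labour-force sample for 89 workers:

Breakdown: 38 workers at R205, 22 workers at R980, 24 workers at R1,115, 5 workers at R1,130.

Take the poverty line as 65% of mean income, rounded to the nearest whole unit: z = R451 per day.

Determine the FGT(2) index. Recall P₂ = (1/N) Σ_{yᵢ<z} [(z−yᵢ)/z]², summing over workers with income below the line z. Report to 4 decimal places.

0.1270

Below z: 38×R205 (q = 38 of N = 89).
Relative gaps: (451−205)/451 = 0.5455 (×38).
Squared: 0.2975 (×38).
Sum = 11.305785; P₂ = 11.305785 / 89 = 0.1270.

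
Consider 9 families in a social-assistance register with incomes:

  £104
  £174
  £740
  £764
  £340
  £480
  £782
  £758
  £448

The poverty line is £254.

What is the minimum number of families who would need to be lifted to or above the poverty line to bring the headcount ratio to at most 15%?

Currently q = 2 of N = 9 are below the line (H = 0.222).
A headcount ratio of at most 15% allows at most ⌊0.15 × 9⌋ = 1 poor families.
So at least 2 − 1 = 1 must be lifted.

1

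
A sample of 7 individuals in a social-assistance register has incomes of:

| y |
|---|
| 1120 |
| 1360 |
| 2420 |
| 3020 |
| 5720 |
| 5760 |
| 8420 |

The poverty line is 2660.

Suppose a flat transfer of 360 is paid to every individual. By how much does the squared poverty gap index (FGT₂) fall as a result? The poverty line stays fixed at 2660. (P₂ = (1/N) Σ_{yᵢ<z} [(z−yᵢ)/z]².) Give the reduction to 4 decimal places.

0.0372

Before: below the line — 1120, 1360, 2420; squared poverty gap index (FGT₂) = 0.083167.
After the 360 transfer: below the line — 1480, 1720; squared poverty gap index (FGT₂) = 0.045953.
Reduction = 0.083167 − 0.045953 = 0.0372.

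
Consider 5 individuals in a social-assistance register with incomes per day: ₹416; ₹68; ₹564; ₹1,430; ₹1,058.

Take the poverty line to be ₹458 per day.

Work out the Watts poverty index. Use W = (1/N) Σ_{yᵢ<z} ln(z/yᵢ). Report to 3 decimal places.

0.401

Incomes under z: ₹68, ₹416 (q = 2 of N = 5).
Log gaps: ln(458/68) = 1.9074; ln(458/416) = 0.0962.
W = 2.003545 / 5 = 0.401.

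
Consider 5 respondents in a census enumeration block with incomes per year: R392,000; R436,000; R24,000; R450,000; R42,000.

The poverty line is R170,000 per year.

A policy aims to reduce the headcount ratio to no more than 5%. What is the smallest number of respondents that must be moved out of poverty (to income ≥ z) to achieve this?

Currently q = 2 of N = 5 are below the line (H = 0.400).
A headcount ratio of at most 5% allows at most ⌊0.05 × 5⌋ = 0 poor respondents.
So at least 2 − 0 = 2 must be lifted.

2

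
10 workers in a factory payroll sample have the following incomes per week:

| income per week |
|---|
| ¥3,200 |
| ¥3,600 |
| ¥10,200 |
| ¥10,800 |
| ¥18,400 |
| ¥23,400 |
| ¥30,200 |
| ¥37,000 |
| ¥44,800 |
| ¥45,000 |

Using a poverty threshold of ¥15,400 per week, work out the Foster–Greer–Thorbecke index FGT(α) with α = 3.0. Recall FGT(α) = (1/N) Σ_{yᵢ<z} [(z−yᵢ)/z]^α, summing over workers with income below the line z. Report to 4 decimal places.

Poor units: ¥3,200, ¥3,600, ¥10,200, ¥10,800 (q = 4 of N = 10).
Relative gaps: (15400−3200)/15400 = 0.7922; (15400−3600)/15400 = 0.7662; (15400−10200)/15400 = 0.3377; (15400−10800)/15400 = 0.2987.
Raised to α = 3.0: 0.49718; 0.44987; 0.03850; 0.02665.
Sum = 1.012201; FGT(3.0) = 1.012201 / 10 = 0.1012.

0.1012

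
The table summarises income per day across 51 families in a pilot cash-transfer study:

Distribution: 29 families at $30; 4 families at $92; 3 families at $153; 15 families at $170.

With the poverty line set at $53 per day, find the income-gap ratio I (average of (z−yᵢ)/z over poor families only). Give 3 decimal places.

0.434

Incomes under z: 29×$30 (q = 29 of N = 51).
Shortfall ratios (z−y)/z: 0.4340 (×29); sum = 12.584906.
I averages over the q = 29 poor units only: 12.584906 / 29 = 0.434.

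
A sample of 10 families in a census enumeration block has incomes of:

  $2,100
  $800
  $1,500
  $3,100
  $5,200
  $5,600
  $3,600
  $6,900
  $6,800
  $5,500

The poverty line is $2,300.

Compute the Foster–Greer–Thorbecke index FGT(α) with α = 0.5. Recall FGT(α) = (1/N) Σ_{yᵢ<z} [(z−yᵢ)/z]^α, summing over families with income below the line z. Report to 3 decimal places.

0.169

Below the line: $800, $1,500, $2,100 (q = 3 of N = 10).
Shortfall ratios: (2300−800)/2300 = 0.6522; (2300−1500)/2300 = 0.3478; (2300−2100)/2300 = 0.0870.
Raised to α = 0.5: 0.80757; 0.58977; 0.29488.
Sum = 1.692225; FGT(0.5) = 1.692225 / 10 = 0.169.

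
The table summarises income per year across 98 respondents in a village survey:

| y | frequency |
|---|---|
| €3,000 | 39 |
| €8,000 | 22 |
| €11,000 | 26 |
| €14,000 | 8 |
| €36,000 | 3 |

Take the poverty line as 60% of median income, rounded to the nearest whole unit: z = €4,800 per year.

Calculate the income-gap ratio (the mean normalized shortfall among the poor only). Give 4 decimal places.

Incomes under z: 39×€3,000 (q = 39 of N = 98).
Shortfall ratios (z−y)/z: 0.3750 (×39); sum = 14.625000.
The income-gap ratio divides by q (the poor only): 14.625000 / 39 = 0.3750.

0.3750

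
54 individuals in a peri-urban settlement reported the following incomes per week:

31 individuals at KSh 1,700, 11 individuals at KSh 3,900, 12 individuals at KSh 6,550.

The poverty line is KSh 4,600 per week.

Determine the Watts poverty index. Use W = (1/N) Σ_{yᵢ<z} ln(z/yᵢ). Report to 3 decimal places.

Incomes under z: 31×KSh 1,700, 11×KSh 3,900 (q = 42 of N = 54).
Log shortfalls: ln(4600/1700) = 0.9954 (×31); ln(4600/3900) = 0.1651 (×11).
W = 32.674147 / 54 = 0.605.

0.605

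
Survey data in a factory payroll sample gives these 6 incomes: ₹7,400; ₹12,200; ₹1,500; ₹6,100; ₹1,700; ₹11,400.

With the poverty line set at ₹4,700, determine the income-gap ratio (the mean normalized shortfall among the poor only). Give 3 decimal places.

Poor units: ₹1,500, ₹1,700 (q = 2 of N = 6).
Relative gaps: 0.6809, 0.6383; sum = 1.319149.
The income-gap ratio divides by q (the poor only): 1.319149 / 2 = 0.660.

0.660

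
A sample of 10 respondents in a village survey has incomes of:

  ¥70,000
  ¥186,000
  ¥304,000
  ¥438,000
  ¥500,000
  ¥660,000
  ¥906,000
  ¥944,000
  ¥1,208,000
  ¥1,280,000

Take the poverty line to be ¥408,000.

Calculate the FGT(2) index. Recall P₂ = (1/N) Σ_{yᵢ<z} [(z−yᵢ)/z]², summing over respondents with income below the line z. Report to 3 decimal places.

0.105

Poor units: ¥70,000, ¥186,000, ¥304,000 (q = 3 of N = 10).
Shortfall ratios: (408000−70000)/408000 = 0.8284; (408000−186000)/408000 = 0.5441; (408000−304000)/408000 = 0.2549.
Squared: 0.6863; 0.2961; 0.0650.
Sum = 1.047338; P₂ = 1.047338 / 10 = 0.105.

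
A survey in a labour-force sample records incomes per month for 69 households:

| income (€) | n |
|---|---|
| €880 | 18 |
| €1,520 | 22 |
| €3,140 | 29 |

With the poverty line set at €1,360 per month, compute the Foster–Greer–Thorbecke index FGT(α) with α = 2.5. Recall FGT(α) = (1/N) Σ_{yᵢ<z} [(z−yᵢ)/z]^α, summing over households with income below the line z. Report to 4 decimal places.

Below the line: 18×€880 (q = 18 of N = 69).
Shortfall ratios: (1360−880)/1360 = 0.3529 (×18).
Raised to α = 2.5: 0.07400 (×18).
Sum = 1.332074; FGT(2.5) = 1.332074 / 69 = 0.0193.

0.0193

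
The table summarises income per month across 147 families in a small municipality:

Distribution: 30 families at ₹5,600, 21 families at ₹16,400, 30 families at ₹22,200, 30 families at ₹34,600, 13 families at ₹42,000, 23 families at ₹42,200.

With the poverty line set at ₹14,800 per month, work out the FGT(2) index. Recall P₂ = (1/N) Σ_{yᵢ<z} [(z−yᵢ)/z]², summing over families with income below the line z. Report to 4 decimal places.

Below the line: 30×₹5,600 (q = 30 of N = 147).
Relative gaps: (14800−5600)/14800 = 0.6216 (×30).
Squared: 0.3864 (×30).
Sum = 11.592403; P₂ = 11.592403 / 147 = 0.0789.

0.0789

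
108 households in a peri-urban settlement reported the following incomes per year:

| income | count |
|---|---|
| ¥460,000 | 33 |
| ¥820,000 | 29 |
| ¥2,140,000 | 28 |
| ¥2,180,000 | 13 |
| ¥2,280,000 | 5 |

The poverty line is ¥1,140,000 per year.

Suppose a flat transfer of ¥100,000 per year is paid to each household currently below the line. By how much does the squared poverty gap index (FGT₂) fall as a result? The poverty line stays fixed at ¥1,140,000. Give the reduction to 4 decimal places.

Before: below the line — 33×¥460,000, 29×¥820,000; squared poverty gap index (FGT₂) = 0.129875.
After the ¥100,000 transfer: below the line — 33×¥560,000, 29×¥920,000; squared poverty gap index (FGT₂) = 0.089093.
Reduction = 0.129875 − 0.089093 = 0.0408.

0.0408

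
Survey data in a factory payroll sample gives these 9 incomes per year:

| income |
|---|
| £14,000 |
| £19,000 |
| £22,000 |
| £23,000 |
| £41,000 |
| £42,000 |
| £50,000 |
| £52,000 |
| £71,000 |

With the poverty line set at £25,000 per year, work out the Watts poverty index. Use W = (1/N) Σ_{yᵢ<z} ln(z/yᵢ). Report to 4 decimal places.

Poor units: £14,000, £19,000, £22,000, £23,000 (q = 4 of N = 9).
ln(z/y) terms: ln(25000/14000) = 0.5798; ln(25000/19000) = 0.2744; ln(25000/22000) = 0.1278; ln(25000/23000) = 0.0834.
W = 1.065470 / 9 = 0.1184.

0.1184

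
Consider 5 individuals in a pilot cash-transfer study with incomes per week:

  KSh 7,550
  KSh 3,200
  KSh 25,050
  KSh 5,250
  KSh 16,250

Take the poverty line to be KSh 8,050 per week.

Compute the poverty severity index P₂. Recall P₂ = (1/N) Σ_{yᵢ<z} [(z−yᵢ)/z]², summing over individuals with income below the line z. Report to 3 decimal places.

0.098

Incomes under z: KSh 3,200, KSh 5,250, KSh 7,550 (q = 3 of N = 5).
Relative gaps: (8050−3200)/8050 = 0.6025; (8050−5250)/8050 = 0.3478; (8050−7550)/8050 = 0.0621.
Squared: 0.3630; 0.1210; 0.0039.
Sum = 0.487828; P₂ = 0.487828 / 5 = 0.098.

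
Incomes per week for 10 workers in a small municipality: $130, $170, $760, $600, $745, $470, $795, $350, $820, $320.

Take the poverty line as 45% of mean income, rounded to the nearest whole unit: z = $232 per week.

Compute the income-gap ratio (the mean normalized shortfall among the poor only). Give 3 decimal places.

Incomes under z: $130, $170 (q = 2 of N = 10).
Relative gaps: 0.4397, 0.2672; sum = 0.706897.
The income-gap ratio divides by q (the poor only): 0.706897 / 2 = 0.353.

0.353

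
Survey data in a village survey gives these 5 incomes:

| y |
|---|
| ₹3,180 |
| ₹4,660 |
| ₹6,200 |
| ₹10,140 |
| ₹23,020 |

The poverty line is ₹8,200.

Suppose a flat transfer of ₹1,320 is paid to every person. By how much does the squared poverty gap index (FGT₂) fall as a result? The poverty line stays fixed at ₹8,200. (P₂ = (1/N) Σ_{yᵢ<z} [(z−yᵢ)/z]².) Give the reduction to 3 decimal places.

0.067

Before: below the line — ₹3,180, ₹4,660, ₹6,200; squared poverty gap index (FGT₂) = 0.12413.
After the ₹1,320 transfer: below the line — ₹4,500, ₹5,980, ₹7,520; squared poverty gap index (FGT₂) = 0.05675.
Reduction = 0.12413 − 0.05675 = 0.067.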